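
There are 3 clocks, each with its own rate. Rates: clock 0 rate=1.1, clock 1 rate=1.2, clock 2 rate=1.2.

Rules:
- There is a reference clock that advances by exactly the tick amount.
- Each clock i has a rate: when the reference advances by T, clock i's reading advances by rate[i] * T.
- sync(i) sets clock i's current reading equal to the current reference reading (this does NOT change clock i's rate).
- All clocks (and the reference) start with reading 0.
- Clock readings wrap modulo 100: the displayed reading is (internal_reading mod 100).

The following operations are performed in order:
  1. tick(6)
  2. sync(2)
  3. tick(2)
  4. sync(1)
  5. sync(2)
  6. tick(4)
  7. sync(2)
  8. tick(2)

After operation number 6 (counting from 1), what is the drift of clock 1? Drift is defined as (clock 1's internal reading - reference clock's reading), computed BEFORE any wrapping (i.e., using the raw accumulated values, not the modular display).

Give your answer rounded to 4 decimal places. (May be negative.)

Answer: 0.8000

Derivation:
After op 1 tick(6): ref=6.0000 raw=[6.6000 7.2000 7.2000]
After op 2 sync(2): ref=6.0000 raw=[6.6000 7.2000 6.0000]
After op 3 tick(2): ref=8.0000 raw=[8.8000 9.6000 8.4000]
After op 4 sync(1): ref=8.0000 raw=[8.8000 8.0000 8.4000]
After op 5 sync(2): ref=8.0000 raw=[8.8000 8.0000 8.0000]
After op 6 tick(4): ref=12.0000 raw=[13.2000 12.8000 12.8000]
Drift of clock 1 after op 6: 12.8000 - 12.0000 = 0.8000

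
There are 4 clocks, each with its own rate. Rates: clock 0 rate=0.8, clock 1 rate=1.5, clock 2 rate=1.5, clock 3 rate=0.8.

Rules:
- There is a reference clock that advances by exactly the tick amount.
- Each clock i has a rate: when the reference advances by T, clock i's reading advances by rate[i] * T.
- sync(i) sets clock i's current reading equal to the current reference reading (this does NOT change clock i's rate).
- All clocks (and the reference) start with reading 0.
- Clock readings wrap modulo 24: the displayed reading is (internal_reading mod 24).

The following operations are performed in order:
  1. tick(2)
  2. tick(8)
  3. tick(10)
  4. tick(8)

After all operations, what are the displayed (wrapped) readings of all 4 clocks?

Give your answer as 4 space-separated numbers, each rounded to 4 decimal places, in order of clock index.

Answer: 22.4000 18.0000 18.0000 22.4000

Derivation:
After op 1 tick(2): ref=2.0000 raw=[1.6000 3.0000 3.0000 1.6000]
After op 2 tick(8): ref=10.0000 raw=[8.0000 15.0000 15.0000 8.0000]
After op 3 tick(10): ref=20.0000 raw=[16.0000 30.0000 30.0000 16.0000]
After op 4 tick(8): ref=28.0000 raw=[22.4000 42.0000 42.0000 22.4000]
Wrap final raw readings (mod 24): 22.4000 mod 24 = 22.4000; 42.0000 mod 24 = 18.0000; 42.0000 mod 24 = 18.0000; 22.4000 mod 24 = 22.4000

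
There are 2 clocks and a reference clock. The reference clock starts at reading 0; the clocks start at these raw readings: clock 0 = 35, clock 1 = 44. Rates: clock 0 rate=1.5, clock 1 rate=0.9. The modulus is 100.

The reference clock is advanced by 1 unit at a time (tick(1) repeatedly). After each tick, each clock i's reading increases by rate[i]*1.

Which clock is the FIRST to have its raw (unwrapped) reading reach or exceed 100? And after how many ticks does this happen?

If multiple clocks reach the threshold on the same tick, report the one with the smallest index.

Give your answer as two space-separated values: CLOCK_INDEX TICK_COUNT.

clock 0: start=35, rate=1.5, needs 100-35 = 65; ticks = ceil(65/1.5) = ceil(43.3333) = 44; reading at tick 44 = 35 + 1.5*44 = 101.0000
clock 1: start=44, rate=0.9, needs 100-44 = 56; ticks = ceil(56/0.9) = ceil(62.2222) = 63; reading at tick 63 = 44 + 0.9*63 = 100.7000
Minimum tick count = 44; winners = [0]; smallest index = 0

Answer: 0 44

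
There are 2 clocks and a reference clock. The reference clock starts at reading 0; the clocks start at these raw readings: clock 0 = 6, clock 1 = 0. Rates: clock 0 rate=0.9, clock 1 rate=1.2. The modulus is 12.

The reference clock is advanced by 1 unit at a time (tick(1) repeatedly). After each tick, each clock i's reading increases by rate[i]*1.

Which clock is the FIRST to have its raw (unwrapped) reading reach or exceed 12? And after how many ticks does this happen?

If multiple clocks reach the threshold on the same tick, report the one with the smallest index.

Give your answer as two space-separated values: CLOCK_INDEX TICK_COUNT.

Answer: 0 7

Derivation:
clock 0: start=6, rate=0.9, needs 12-6 = 6; ticks = ceil(6/0.9) = ceil(6.6667) = 7; reading at tick 7 = 6 + 0.9*7 = 12.3000
clock 1: start=0, rate=1.2, needs 12-0 = 12; ticks = ceil(12/1.2) = ceil(10.0000) = 10; reading at tick 10 = 0 + 1.2*10 = 12.0000
Minimum tick count = 7; winners = [0]; smallest index = 0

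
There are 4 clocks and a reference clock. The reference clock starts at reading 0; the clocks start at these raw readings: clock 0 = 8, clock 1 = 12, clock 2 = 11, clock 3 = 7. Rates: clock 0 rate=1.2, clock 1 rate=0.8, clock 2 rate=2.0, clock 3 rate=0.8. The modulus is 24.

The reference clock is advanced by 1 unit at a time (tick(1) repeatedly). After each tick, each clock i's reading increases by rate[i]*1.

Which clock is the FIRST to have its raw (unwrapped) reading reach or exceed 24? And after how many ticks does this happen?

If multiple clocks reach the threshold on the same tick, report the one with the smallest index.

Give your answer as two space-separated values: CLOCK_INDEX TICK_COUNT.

Answer: 2 7

Derivation:
clock 0: start=8, rate=1.2, needs 24-8 = 16; ticks = ceil(16/1.2) = ceil(13.3333) = 14; reading at tick 14 = 8 + 1.2*14 = 24.8000
clock 1: start=12, rate=0.8, needs 24-12 = 12; ticks = ceil(12/0.8) = ceil(15.0000) = 15; reading at tick 15 = 12 + 0.8*15 = 24.0000
clock 2: start=11, rate=2.0, needs 24-11 = 13; ticks = ceil(13/2.0) = ceil(6.5000) = 7; reading at tick 7 = 11 + 2.0*7 = 25.0000
clock 3: start=7, rate=0.8, needs 24-7 = 17; ticks = ceil(17/0.8) = ceil(21.2500) = 22; reading at tick 22 = 7 + 0.8*22 = 24.6000
Minimum tick count = 7; winners = [2]; smallest index = 2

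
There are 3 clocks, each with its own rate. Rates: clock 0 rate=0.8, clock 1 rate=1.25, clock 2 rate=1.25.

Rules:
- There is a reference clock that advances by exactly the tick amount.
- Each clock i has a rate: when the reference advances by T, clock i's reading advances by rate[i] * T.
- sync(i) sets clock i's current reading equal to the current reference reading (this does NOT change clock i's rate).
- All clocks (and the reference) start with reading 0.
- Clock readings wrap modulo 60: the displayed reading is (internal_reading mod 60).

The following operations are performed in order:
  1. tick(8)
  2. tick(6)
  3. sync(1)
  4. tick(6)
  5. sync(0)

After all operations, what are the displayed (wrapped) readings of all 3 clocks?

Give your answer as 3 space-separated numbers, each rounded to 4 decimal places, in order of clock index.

After op 1 tick(8): ref=8.0000 raw=[6.4000 10.0000 10.0000]
After op 2 tick(6): ref=14.0000 raw=[11.2000 17.5000 17.5000]
After op 3 sync(1): ref=14.0000 raw=[11.2000 14.0000 17.5000]
After op 4 tick(6): ref=20.0000 raw=[16.0000 21.5000 25.0000]
After op 5 sync(0): ref=20.0000 raw=[20.0000 21.5000 25.0000]
Wrap final raw readings (mod 60): 20.0000 mod 60 = 20.0000; 21.5000 mod 60 = 21.5000; 25.0000 mod 60 = 25.0000

Answer: 20.0000 21.5000 25.0000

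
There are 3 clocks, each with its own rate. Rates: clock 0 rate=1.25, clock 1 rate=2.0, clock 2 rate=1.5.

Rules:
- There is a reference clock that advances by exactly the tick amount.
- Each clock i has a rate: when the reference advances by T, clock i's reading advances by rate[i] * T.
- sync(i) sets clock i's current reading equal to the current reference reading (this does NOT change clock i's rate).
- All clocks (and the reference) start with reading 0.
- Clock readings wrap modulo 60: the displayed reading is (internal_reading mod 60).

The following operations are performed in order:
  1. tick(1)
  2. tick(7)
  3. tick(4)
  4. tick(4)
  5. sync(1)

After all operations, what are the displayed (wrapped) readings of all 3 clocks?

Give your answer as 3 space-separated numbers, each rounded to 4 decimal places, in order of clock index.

Answer: 20.0000 16.0000 24.0000

Derivation:
After op 1 tick(1): ref=1.0000 raw=[1.2500 2.0000 1.5000]
After op 2 tick(7): ref=8.0000 raw=[10.0000 16.0000 12.0000]
After op 3 tick(4): ref=12.0000 raw=[15.0000 24.0000 18.0000]
After op 4 tick(4): ref=16.0000 raw=[20.0000 32.0000 24.0000]
After op 5 sync(1): ref=16.0000 raw=[20.0000 16.0000 24.0000]
Wrap final raw readings (mod 60): 20.0000 mod 60 = 20.0000; 16.0000 mod 60 = 16.0000; 24.0000 mod 60 = 24.0000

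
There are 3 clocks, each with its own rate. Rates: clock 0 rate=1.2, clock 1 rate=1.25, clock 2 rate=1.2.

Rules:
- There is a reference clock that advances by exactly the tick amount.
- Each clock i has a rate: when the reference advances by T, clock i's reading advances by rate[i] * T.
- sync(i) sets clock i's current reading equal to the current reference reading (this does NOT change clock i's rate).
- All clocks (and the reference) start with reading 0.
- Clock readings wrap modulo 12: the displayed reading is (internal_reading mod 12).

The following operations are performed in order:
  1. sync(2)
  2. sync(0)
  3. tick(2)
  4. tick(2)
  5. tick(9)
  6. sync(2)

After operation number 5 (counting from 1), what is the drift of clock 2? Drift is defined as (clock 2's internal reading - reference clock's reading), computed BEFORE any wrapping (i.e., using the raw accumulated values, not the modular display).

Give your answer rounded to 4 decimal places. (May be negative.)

After op 1 sync(2): ref=0.0000 raw=[0.0000 0.0000 0.0000]
After op 2 sync(0): ref=0.0000 raw=[0.0000 0.0000 0.0000]
After op 3 tick(2): ref=2.0000 raw=[2.4000 2.5000 2.4000]
After op 4 tick(2): ref=4.0000 raw=[4.8000 5.0000 4.8000]
After op 5 tick(9): ref=13.0000 raw=[15.6000 16.2500 15.6000]
Drift of clock 2 after op 5: 15.6000 - 13.0000 = 2.6000

Answer: 2.6000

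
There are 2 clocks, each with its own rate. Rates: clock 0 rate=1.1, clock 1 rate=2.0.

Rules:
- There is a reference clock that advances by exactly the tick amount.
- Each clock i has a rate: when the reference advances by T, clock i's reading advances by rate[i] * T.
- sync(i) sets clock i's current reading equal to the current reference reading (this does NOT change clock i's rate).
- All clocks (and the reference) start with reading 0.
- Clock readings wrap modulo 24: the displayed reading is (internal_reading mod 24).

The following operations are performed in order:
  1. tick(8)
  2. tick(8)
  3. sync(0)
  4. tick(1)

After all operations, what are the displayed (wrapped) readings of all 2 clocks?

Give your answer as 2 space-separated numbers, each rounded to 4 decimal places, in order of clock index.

After op 1 tick(8): ref=8.0000 raw=[8.8000 16.0000]
After op 2 tick(8): ref=16.0000 raw=[17.6000 32.0000]
After op 3 sync(0): ref=16.0000 raw=[16.0000 32.0000]
After op 4 tick(1): ref=17.0000 raw=[17.1000 34.0000]
Wrap final raw readings (mod 24): 17.1000 mod 24 = 17.1000; 34.0000 mod 24 = 10.0000

Answer: 17.1000 10.0000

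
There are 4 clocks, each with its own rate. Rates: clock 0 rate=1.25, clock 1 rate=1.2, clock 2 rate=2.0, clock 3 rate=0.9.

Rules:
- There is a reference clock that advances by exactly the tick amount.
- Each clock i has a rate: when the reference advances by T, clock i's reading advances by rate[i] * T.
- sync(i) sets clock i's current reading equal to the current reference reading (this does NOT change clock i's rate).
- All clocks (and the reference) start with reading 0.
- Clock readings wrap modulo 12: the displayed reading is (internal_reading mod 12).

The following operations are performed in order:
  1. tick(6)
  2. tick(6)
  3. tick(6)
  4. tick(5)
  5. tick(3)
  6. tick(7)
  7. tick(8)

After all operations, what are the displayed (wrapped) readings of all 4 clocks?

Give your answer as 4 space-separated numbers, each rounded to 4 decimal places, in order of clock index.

After op 1 tick(6): ref=6.0000 raw=[7.5000 7.2000 12.0000 5.4000]
After op 2 tick(6): ref=12.0000 raw=[15.0000 14.4000 24.0000 10.8000]
After op 3 tick(6): ref=18.0000 raw=[22.5000 21.6000 36.0000 16.2000]
After op 4 tick(5): ref=23.0000 raw=[28.7500 27.6000 46.0000 20.7000]
After op 5 tick(3): ref=26.0000 raw=[32.5000 31.2000 52.0000 23.4000]
After op 6 tick(7): ref=33.0000 raw=[41.2500 39.6000 66.0000 29.7000]
After op 7 tick(8): ref=41.0000 raw=[51.2500 49.2000 82.0000 36.9000]
Wrap final raw readings (mod 12): 51.2500 mod 12 = 3.2500; 49.2000 mod 12 = 1.2000; 82.0000 mod 12 = 10.0000; 36.9000 mod 12 = 0.9000

Answer: 3.2500 1.2000 10.0000 0.9000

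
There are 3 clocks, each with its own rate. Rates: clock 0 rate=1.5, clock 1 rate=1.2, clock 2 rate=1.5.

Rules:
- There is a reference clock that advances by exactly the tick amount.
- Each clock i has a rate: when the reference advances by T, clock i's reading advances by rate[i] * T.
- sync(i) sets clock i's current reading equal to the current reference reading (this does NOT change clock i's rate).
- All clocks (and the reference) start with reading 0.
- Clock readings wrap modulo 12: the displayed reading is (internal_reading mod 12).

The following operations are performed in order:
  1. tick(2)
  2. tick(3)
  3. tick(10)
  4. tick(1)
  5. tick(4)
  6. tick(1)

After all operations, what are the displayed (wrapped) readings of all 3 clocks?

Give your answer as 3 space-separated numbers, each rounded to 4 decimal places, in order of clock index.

Answer: 7.5000 1.2000 7.5000

Derivation:
After op 1 tick(2): ref=2.0000 raw=[3.0000 2.4000 3.0000]
After op 2 tick(3): ref=5.0000 raw=[7.5000 6.0000 7.5000]
After op 3 tick(10): ref=15.0000 raw=[22.5000 18.0000 22.5000]
After op 4 tick(1): ref=16.0000 raw=[24.0000 19.2000 24.0000]
After op 5 tick(4): ref=20.0000 raw=[30.0000 24.0000 30.0000]
After op 6 tick(1): ref=21.0000 raw=[31.5000 25.2000 31.5000]
Wrap final raw readings (mod 12): 31.5000 mod 12 = 7.5000; 25.2000 mod 12 = 1.2000; 31.5000 mod 12 = 7.5000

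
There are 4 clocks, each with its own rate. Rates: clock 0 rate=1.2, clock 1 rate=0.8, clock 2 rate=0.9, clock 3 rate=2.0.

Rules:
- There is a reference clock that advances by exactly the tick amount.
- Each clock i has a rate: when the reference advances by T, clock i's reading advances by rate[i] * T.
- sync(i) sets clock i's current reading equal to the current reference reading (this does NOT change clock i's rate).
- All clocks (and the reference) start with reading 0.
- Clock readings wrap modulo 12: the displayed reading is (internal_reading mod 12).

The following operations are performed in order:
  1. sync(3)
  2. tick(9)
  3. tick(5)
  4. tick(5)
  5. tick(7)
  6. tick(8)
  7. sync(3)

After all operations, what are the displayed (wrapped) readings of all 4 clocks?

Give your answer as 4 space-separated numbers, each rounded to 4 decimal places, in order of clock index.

After op 1 sync(3): ref=0.0000 raw=[0.0000 0.0000 0.0000 0.0000]
After op 2 tick(9): ref=9.0000 raw=[10.8000 7.2000 8.1000 18.0000]
After op 3 tick(5): ref=14.0000 raw=[16.8000 11.2000 12.6000 28.0000]
After op 4 tick(5): ref=19.0000 raw=[22.8000 15.2000 17.1000 38.0000]
After op 5 tick(7): ref=26.0000 raw=[31.2000 20.8000 23.4000 52.0000]
After op 6 tick(8): ref=34.0000 raw=[40.8000 27.2000 30.6000 68.0000]
After op 7 sync(3): ref=34.0000 raw=[40.8000 27.2000 30.6000 34.0000]
Wrap final raw readings (mod 12): 40.8000 mod 12 = 4.8000; 27.2000 mod 12 = 3.2000; 30.6000 mod 12 = 6.6000; 34.0000 mod 12 = 10.0000

Answer: 4.8000 3.2000 6.6000 10.0000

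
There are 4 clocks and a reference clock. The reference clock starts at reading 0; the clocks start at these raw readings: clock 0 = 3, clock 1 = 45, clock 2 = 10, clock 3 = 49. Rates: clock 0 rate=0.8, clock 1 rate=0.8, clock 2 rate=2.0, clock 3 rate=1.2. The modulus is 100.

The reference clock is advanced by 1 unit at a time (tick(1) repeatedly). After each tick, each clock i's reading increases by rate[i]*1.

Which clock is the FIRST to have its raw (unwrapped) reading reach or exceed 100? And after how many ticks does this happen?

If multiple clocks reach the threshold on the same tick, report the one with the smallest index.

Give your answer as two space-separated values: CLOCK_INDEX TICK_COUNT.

Answer: 3 43

Derivation:
clock 0: start=3, rate=0.8, needs 100-3 = 97; ticks = ceil(97/0.8) = ceil(121.2500) = 122; reading at tick 122 = 3 + 0.8*122 = 100.6000
clock 1: start=45, rate=0.8, needs 100-45 = 55; ticks = ceil(55/0.8) = ceil(68.7500) = 69; reading at tick 69 = 45 + 0.8*69 = 100.2000
clock 2: start=10, rate=2.0, needs 100-10 = 90; ticks = ceil(90/2.0) = ceil(45.0000) = 45; reading at tick 45 = 10 + 2.0*45 = 100.0000
clock 3: start=49, rate=1.2, needs 100-49 = 51; ticks = ceil(51/1.2) = ceil(42.5000) = 43; reading at tick 43 = 49 + 1.2*43 = 100.6000
Minimum tick count = 43; winners = [3]; smallest index = 3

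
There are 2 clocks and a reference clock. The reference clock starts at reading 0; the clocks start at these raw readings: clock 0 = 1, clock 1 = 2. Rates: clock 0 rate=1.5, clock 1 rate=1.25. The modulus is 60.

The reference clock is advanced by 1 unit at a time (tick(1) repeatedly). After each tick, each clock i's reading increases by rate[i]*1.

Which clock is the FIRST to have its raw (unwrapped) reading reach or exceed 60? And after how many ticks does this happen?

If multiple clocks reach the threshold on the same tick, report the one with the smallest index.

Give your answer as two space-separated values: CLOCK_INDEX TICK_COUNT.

clock 0: start=1, rate=1.5, needs 60-1 = 59; ticks = ceil(59/1.5) = ceil(39.3333) = 40; reading at tick 40 = 1 + 1.5*40 = 61.0000
clock 1: start=2, rate=1.25, needs 60-2 = 58; ticks = ceil(58/1.25) = ceil(46.4000) = 47; reading at tick 47 = 2 + 1.25*47 = 60.7500
Minimum tick count = 40; winners = [0]; smallest index = 0

Answer: 0 40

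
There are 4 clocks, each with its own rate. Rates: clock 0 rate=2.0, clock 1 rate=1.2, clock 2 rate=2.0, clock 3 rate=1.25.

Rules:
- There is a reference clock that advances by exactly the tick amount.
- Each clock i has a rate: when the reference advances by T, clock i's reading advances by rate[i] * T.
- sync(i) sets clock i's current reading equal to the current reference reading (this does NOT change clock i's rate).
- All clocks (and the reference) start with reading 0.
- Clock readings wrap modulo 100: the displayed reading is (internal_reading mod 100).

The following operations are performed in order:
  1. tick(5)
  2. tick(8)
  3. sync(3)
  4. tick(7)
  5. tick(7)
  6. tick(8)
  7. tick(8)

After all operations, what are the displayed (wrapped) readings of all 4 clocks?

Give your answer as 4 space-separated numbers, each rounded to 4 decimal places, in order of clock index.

After op 1 tick(5): ref=5.0000 raw=[10.0000 6.0000 10.0000 6.2500]
After op 2 tick(8): ref=13.0000 raw=[26.0000 15.6000 26.0000 16.2500]
After op 3 sync(3): ref=13.0000 raw=[26.0000 15.6000 26.0000 13.0000]
After op 4 tick(7): ref=20.0000 raw=[40.0000 24.0000 40.0000 21.7500]
After op 5 tick(7): ref=27.0000 raw=[54.0000 32.4000 54.0000 30.5000]
After op 6 tick(8): ref=35.0000 raw=[70.0000 42.0000 70.0000 40.5000]
After op 7 tick(8): ref=43.0000 raw=[86.0000 51.6000 86.0000 50.5000]
Wrap final raw readings (mod 100): 86.0000 mod 100 = 86.0000; 51.6000 mod 100 = 51.6000; 86.0000 mod 100 = 86.0000; 50.5000 mod 100 = 50.5000

Answer: 86.0000 51.6000 86.0000 50.5000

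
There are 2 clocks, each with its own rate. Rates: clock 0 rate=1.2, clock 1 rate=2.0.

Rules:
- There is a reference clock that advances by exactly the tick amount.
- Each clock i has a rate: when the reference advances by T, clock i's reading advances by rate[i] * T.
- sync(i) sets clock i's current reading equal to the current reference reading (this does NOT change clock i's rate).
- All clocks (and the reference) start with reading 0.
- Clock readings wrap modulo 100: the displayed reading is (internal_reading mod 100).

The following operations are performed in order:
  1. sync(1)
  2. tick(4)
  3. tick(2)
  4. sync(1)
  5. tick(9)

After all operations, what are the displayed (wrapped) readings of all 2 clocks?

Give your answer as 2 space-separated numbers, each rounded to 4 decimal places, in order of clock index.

Answer: 18.0000 24.0000

Derivation:
After op 1 sync(1): ref=0.0000 raw=[0.0000 0.0000]
After op 2 tick(4): ref=4.0000 raw=[4.8000 8.0000]
After op 3 tick(2): ref=6.0000 raw=[7.2000 12.0000]
After op 4 sync(1): ref=6.0000 raw=[7.2000 6.0000]
After op 5 tick(9): ref=15.0000 raw=[18.0000 24.0000]
Wrap final raw readings (mod 100): 18.0000 mod 100 = 18.0000; 24.0000 mod 100 = 24.0000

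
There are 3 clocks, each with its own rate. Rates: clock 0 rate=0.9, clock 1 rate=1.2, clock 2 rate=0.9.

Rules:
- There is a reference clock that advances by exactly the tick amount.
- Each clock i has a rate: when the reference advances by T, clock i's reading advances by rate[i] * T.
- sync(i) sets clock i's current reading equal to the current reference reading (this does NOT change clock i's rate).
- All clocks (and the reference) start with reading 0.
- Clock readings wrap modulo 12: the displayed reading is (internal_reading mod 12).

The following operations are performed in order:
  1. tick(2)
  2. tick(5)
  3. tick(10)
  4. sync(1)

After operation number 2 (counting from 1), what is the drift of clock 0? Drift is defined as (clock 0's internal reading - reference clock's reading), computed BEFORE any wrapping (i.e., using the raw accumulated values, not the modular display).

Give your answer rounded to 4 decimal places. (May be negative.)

Answer: -0.7000

Derivation:
After op 1 tick(2): ref=2.0000 raw=[1.8000 2.4000 1.8000]
After op 2 tick(5): ref=7.0000 raw=[6.3000 8.4000 6.3000]
Drift of clock 0 after op 2: 6.3000 - 7.0000 = -0.7000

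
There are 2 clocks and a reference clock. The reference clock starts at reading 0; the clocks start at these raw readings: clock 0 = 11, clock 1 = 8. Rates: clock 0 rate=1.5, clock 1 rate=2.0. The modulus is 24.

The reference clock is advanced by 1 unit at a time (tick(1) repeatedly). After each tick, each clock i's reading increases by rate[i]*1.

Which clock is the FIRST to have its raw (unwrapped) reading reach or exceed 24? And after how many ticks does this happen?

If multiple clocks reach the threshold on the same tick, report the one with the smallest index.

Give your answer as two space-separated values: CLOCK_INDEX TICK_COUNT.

clock 0: start=11, rate=1.5, needs 24-11 = 13; ticks = ceil(13/1.5) = ceil(8.6667) = 9; reading at tick 9 = 11 + 1.5*9 = 24.5000
clock 1: start=8, rate=2.0, needs 24-8 = 16; ticks = ceil(16/2.0) = ceil(8.0000) = 8; reading at tick 8 = 8 + 2.0*8 = 24.0000
Minimum tick count = 8; winners = [1]; smallest index = 1

Answer: 1 8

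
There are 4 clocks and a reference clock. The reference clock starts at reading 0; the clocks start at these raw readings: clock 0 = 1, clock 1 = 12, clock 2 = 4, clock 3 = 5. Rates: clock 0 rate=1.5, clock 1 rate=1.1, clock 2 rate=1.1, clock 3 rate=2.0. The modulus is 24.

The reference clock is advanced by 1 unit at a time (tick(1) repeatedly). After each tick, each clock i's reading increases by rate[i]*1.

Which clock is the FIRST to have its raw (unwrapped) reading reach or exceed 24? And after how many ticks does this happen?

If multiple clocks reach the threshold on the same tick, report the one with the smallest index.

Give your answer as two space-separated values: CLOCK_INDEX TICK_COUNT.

clock 0: start=1, rate=1.5, needs 24-1 = 23; ticks = ceil(23/1.5) = ceil(15.3333) = 16; reading at tick 16 = 1 + 1.5*16 = 25.0000
clock 1: start=12, rate=1.1, needs 24-12 = 12; ticks = ceil(12/1.1) = ceil(10.9091) = 11; reading at tick 11 = 12 + 1.1*11 = 24.1000
clock 2: start=4, rate=1.1, needs 24-4 = 20; ticks = ceil(20/1.1) = ceil(18.1818) = 19; reading at tick 19 = 4 + 1.1*19 = 24.9000
clock 3: start=5, rate=2.0, needs 24-5 = 19; ticks = ceil(19/2.0) = ceil(9.5000) = 10; reading at tick 10 = 5 + 2.0*10 = 25.0000
Minimum tick count = 10; winners = [3]; smallest index = 3

Answer: 3 10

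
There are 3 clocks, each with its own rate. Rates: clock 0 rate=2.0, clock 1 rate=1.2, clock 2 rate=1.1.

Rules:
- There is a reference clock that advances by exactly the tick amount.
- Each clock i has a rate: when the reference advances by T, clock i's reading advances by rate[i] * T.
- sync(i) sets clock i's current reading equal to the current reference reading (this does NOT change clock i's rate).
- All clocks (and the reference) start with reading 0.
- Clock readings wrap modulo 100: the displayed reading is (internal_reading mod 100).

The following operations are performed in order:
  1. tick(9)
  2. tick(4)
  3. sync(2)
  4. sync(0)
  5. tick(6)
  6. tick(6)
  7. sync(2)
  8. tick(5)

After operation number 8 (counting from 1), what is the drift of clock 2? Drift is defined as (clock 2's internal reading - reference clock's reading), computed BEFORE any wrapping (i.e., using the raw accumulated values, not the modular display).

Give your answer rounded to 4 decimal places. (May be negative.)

Answer: 0.5000

Derivation:
After op 1 tick(9): ref=9.0000 raw=[18.0000 10.8000 9.9000]
After op 2 tick(4): ref=13.0000 raw=[26.0000 15.6000 14.3000]
After op 3 sync(2): ref=13.0000 raw=[26.0000 15.6000 13.0000]
After op 4 sync(0): ref=13.0000 raw=[13.0000 15.6000 13.0000]
After op 5 tick(6): ref=19.0000 raw=[25.0000 22.8000 19.6000]
After op 6 tick(6): ref=25.0000 raw=[37.0000 30.0000 26.2000]
After op 7 sync(2): ref=25.0000 raw=[37.0000 30.0000 25.0000]
After op 8 tick(5): ref=30.0000 raw=[47.0000 36.0000 30.5000]
Drift of clock 2 after op 8: 30.5000 - 30.0000 = 0.5000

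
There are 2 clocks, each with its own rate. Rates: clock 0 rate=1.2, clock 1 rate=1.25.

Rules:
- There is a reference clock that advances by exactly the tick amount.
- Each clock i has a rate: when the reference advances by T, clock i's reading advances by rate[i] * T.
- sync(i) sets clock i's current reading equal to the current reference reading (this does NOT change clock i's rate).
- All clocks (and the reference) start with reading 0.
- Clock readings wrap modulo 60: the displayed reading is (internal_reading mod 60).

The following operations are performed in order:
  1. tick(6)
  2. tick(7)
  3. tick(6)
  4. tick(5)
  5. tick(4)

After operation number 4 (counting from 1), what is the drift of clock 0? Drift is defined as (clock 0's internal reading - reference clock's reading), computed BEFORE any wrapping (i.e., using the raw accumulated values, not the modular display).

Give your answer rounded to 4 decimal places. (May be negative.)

Answer: 4.8000

Derivation:
After op 1 tick(6): ref=6.0000 raw=[7.2000 7.5000]
After op 2 tick(7): ref=13.0000 raw=[15.6000 16.2500]
After op 3 tick(6): ref=19.0000 raw=[22.8000 23.7500]
After op 4 tick(5): ref=24.0000 raw=[28.8000 30.0000]
Drift of clock 0 after op 4: 28.8000 - 24.0000 = 4.8000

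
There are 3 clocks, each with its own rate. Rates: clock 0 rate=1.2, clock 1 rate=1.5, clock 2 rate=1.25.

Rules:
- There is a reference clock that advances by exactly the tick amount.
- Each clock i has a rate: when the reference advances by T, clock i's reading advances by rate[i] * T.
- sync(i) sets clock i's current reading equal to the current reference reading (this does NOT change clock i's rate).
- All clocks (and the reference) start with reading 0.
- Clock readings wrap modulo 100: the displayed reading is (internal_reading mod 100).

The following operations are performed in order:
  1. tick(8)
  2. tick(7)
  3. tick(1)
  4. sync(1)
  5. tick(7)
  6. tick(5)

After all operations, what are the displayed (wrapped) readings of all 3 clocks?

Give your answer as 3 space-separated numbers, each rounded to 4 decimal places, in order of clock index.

Answer: 33.6000 34.0000 35.0000

Derivation:
After op 1 tick(8): ref=8.0000 raw=[9.6000 12.0000 10.0000]
After op 2 tick(7): ref=15.0000 raw=[18.0000 22.5000 18.7500]
After op 3 tick(1): ref=16.0000 raw=[19.2000 24.0000 20.0000]
After op 4 sync(1): ref=16.0000 raw=[19.2000 16.0000 20.0000]
After op 5 tick(7): ref=23.0000 raw=[27.6000 26.5000 28.7500]
After op 6 tick(5): ref=28.0000 raw=[33.6000 34.0000 35.0000]
Wrap final raw readings (mod 100): 33.6000 mod 100 = 33.6000; 34.0000 mod 100 = 34.0000; 35.0000 mod 100 = 35.0000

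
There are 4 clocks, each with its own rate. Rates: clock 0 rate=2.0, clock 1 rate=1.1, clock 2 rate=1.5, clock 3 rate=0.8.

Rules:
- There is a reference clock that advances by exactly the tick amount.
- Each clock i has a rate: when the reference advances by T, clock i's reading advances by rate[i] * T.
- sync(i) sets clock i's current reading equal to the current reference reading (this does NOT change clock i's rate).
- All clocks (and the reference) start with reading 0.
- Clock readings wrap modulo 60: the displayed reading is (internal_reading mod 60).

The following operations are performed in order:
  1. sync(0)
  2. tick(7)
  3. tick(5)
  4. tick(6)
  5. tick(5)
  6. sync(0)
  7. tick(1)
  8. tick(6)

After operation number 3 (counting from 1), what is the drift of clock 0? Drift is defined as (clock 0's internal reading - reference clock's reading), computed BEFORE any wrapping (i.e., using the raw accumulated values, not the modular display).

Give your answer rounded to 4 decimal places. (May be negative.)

Answer: 12.0000

Derivation:
After op 1 sync(0): ref=0.0000 raw=[0.0000 0.0000 0.0000 0.0000]
After op 2 tick(7): ref=7.0000 raw=[14.0000 7.7000 10.5000 5.6000]
After op 3 tick(5): ref=12.0000 raw=[24.0000 13.2000 18.0000 9.6000]
Drift of clock 0 after op 3: 24.0000 - 12.0000 = 12.0000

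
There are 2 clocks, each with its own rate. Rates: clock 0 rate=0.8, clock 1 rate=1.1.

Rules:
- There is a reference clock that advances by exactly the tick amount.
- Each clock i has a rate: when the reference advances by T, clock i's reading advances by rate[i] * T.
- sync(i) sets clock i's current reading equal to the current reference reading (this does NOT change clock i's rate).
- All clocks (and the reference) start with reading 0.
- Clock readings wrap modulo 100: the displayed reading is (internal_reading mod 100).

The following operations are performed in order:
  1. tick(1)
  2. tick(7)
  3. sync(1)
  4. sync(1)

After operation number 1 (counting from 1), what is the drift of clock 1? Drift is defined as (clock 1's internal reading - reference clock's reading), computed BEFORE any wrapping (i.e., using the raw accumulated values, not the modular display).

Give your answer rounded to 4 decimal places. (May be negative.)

Answer: 0.1000

Derivation:
After op 1 tick(1): ref=1.0000 raw=[0.8000 1.1000]
Drift of clock 1 after op 1: 1.1000 - 1.0000 = 0.1000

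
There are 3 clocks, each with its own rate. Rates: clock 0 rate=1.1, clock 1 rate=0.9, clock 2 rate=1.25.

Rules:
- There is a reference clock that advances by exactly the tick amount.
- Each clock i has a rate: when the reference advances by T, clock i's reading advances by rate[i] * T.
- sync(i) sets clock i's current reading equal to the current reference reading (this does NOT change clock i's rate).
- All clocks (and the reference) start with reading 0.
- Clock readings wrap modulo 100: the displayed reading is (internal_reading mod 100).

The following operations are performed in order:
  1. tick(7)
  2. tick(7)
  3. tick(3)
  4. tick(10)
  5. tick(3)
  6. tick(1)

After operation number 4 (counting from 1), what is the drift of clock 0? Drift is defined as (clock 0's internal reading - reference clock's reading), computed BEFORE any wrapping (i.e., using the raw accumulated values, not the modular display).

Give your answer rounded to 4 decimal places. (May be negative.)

After op 1 tick(7): ref=7.0000 raw=[7.7000 6.3000 8.7500]
After op 2 tick(7): ref=14.0000 raw=[15.4000 12.6000 17.5000]
After op 3 tick(3): ref=17.0000 raw=[18.7000 15.3000 21.2500]
After op 4 tick(10): ref=27.0000 raw=[29.7000 24.3000 33.7500]
Drift of clock 0 after op 4: 29.7000 - 27.0000 = 2.7000

Answer: 2.7000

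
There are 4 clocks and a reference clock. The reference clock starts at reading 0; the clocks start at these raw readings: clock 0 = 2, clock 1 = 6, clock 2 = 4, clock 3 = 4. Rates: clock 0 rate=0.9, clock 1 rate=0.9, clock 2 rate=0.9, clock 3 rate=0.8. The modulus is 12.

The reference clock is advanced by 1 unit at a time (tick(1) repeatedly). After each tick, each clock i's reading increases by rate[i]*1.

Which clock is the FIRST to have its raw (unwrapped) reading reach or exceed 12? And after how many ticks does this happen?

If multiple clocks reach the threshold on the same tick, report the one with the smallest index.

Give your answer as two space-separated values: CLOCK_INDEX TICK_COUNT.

clock 0: start=2, rate=0.9, needs 12-2 = 10; ticks = ceil(10/0.9) = ceil(11.1111) = 12; reading at tick 12 = 2 + 0.9*12 = 12.8000
clock 1: start=6, rate=0.9, needs 12-6 = 6; ticks = ceil(6/0.9) = ceil(6.6667) = 7; reading at tick 7 = 6 + 0.9*7 = 12.3000
clock 2: start=4, rate=0.9, needs 12-4 = 8; ticks = ceil(8/0.9) = ceil(8.8889) = 9; reading at tick 9 = 4 + 0.9*9 = 12.1000
clock 3: start=4, rate=0.8, needs 12-4 = 8; ticks = ceil(8/0.8) = ceil(10.0000) = 10; reading at tick 10 = 4 + 0.8*10 = 12.0000
Minimum tick count = 7; winners = [1]; smallest index = 1

Answer: 1 7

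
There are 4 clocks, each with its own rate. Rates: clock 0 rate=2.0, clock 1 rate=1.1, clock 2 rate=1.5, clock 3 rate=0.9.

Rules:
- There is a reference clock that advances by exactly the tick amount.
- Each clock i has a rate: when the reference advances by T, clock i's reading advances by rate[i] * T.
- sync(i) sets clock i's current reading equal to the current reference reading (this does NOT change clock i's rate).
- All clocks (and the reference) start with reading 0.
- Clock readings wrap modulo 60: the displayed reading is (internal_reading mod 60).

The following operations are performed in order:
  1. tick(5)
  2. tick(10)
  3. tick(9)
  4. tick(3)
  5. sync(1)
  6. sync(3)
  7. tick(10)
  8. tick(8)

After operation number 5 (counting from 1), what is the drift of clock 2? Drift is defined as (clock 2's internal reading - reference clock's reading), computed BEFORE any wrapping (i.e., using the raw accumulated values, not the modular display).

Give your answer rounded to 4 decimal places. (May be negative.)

Answer: 13.5000

Derivation:
After op 1 tick(5): ref=5.0000 raw=[10.0000 5.5000 7.5000 4.5000]
After op 2 tick(10): ref=15.0000 raw=[30.0000 16.5000 22.5000 13.5000]
After op 3 tick(9): ref=24.0000 raw=[48.0000 26.4000 36.0000 21.6000]
After op 4 tick(3): ref=27.0000 raw=[54.0000 29.7000 40.5000 24.3000]
After op 5 sync(1): ref=27.0000 raw=[54.0000 27.0000 40.5000 24.3000]
Drift of clock 2 after op 5: 40.5000 - 27.0000 = 13.5000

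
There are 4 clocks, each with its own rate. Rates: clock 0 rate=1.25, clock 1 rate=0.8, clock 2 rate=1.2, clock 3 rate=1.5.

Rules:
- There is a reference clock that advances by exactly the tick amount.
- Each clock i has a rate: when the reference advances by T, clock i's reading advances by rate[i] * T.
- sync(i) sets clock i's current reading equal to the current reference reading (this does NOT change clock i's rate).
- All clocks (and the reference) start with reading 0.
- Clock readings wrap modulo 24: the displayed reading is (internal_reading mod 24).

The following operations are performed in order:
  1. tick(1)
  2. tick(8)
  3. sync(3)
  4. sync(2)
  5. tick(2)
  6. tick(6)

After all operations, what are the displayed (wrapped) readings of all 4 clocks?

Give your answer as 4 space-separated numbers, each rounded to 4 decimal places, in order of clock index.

After op 1 tick(1): ref=1.0000 raw=[1.2500 0.8000 1.2000 1.5000]
After op 2 tick(8): ref=9.0000 raw=[11.2500 7.2000 10.8000 13.5000]
After op 3 sync(3): ref=9.0000 raw=[11.2500 7.2000 10.8000 9.0000]
After op 4 sync(2): ref=9.0000 raw=[11.2500 7.2000 9.0000 9.0000]
After op 5 tick(2): ref=11.0000 raw=[13.7500 8.8000 11.4000 12.0000]
After op 6 tick(6): ref=17.0000 raw=[21.2500 13.6000 18.6000 21.0000]
Wrap final raw readings (mod 24): 21.2500 mod 24 = 21.2500; 13.6000 mod 24 = 13.6000; 18.6000 mod 24 = 18.6000; 21.0000 mod 24 = 21.0000

Answer: 21.2500 13.6000 18.6000 21.0000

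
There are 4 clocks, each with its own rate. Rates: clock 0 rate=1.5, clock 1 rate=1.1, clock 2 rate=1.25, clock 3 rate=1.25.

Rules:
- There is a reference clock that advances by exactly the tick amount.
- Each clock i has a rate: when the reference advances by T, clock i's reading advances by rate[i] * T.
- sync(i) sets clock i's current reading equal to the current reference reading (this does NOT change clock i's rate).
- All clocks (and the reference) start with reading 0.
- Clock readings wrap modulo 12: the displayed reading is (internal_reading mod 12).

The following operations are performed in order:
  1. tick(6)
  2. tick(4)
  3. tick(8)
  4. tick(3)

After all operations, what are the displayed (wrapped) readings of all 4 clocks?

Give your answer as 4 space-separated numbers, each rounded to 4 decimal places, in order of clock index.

After op 1 tick(6): ref=6.0000 raw=[9.0000 6.6000 7.5000 7.5000]
After op 2 tick(4): ref=10.0000 raw=[15.0000 11.0000 12.5000 12.5000]
After op 3 tick(8): ref=18.0000 raw=[27.0000 19.8000 22.5000 22.5000]
After op 4 tick(3): ref=21.0000 raw=[31.5000 23.1000 26.2500 26.2500]
Wrap final raw readings (mod 12): 31.5000 mod 12 = 7.5000; 23.1000 mod 12 = 11.1000; 26.2500 mod 12 = 2.2500; 26.2500 mod 12 = 2.2500

Answer: 7.5000 11.1000 2.2500 2.2500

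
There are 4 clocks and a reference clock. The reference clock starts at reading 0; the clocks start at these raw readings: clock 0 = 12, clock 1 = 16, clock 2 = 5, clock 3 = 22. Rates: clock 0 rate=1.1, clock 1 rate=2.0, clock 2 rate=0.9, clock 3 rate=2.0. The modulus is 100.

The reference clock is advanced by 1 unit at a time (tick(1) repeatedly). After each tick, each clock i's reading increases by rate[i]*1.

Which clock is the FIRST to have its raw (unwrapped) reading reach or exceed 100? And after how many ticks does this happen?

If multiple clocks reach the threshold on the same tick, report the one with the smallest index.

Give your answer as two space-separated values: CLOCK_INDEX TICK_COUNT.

clock 0: start=12, rate=1.1, needs 100-12 = 88; ticks = ceil(88/1.1) = ceil(80.0000) = 80; reading at tick 80 = 12 + 1.1*80 = 100.0000
clock 1: start=16, rate=2.0, needs 100-16 = 84; ticks = ceil(84/2.0) = ceil(42.0000) = 42; reading at tick 42 = 16 + 2.0*42 = 100.0000
clock 2: start=5, rate=0.9, needs 100-5 = 95; ticks = ceil(95/0.9) = ceil(105.5556) = 106; reading at tick 106 = 5 + 0.9*106 = 100.4000
clock 3: start=22, rate=2.0, needs 100-22 = 78; ticks = ceil(78/2.0) = ceil(39.0000) = 39; reading at tick 39 = 22 + 2.0*39 = 100.0000
Minimum tick count = 39; winners = [3]; smallest index = 3

Answer: 3 39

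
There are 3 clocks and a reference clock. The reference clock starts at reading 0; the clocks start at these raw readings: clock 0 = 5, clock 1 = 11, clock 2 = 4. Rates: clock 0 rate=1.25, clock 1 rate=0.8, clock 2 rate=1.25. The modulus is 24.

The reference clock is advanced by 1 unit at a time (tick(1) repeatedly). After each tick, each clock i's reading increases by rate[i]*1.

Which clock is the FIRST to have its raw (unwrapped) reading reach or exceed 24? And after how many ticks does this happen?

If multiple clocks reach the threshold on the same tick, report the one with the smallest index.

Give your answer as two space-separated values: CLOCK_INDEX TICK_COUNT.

clock 0: start=5, rate=1.25, needs 24-5 = 19; ticks = ceil(19/1.25) = ceil(15.2000) = 16; reading at tick 16 = 5 + 1.25*16 = 25.0000
clock 1: start=11, rate=0.8, needs 24-11 = 13; ticks = ceil(13/0.8) = ceil(16.2500) = 17; reading at tick 17 = 11 + 0.8*17 = 24.6000
clock 2: start=4, rate=1.25, needs 24-4 = 20; ticks = ceil(20/1.25) = ceil(16.0000) = 16; reading at tick 16 = 4 + 1.25*16 = 24.0000
Minimum tick count = 16; winners = [0, 2]; smallest index = 0

Answer: 0 16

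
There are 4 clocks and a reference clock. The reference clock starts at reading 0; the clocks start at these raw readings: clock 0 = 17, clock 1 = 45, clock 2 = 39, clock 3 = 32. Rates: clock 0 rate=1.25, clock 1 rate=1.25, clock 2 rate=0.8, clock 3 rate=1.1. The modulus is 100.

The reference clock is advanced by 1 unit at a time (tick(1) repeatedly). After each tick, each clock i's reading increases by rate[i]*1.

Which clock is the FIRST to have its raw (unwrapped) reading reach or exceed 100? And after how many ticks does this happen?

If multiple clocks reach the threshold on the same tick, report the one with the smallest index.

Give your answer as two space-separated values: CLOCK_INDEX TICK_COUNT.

clock 0: start=17, rate=1.25, needs 100-17 = 83; ticks = ceil(83/1.25) = ceil(66.4000) = 67; reading at tick 67 = 17 + 1.25*67 = 100.7500
clock 1: start=45, rate=1.25, needs 100-45 = 55; ticks = ceil(55/1.25) = ceil(44.0000) = 44; reading at tick 44 = 45 + 1.25*44 = 100.0000
clock 2: start=39, rate=0.8, needs 100-39 = 61; ticks = ceil(61/0.8) = ceil(76.2500) = 77; reading at tick 77 = 39 + 0.8*77 = 100.6000
clock 3: start=32, rate=1.1, needs 100-32 = 68; ticks = ceil(68/1.1) = ceil(61.8182) = 62; reading at tick 62 = 32 + 1.1*62 = 100.2000
Minimum tick count = 44; winners = [1]; smallest index = 1

Answer: 1 44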